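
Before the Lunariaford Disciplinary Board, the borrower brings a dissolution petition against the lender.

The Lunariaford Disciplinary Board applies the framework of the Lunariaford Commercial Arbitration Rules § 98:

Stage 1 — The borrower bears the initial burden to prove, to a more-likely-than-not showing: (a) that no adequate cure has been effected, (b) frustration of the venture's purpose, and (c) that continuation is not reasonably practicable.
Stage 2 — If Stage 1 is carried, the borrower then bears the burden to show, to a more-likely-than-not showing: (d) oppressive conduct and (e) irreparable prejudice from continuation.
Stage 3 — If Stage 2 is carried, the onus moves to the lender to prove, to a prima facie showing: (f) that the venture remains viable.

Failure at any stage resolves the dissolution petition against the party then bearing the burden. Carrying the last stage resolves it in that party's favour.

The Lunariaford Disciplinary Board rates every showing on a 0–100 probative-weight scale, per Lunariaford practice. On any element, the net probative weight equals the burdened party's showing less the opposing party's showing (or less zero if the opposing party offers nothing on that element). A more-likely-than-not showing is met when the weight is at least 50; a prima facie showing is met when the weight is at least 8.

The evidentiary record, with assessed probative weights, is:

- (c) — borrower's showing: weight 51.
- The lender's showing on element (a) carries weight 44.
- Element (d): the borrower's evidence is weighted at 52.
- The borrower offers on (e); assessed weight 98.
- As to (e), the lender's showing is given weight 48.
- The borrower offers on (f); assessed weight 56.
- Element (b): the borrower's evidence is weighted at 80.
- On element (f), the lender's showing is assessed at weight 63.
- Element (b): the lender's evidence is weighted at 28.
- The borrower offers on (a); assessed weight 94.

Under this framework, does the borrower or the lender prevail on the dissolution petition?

At Stage 1 the borrower must meet a more-likely-than-not showing (weight is at least 50): on (a) the weight is 94 less the opposing 44 gives net 50, ≥ 50, so (a) meets the standard; on (b) the weight is 80 less the opposing 28 gives net 52, ≥ 50, so (b) meets the standard; on (c) the weight is 51, ≥ 50, so (c) meets the standard.
  Stage 1 is satisfied; the borrower continues to bear the burden.
At Stage 2 the borrower must meet a more-likely-than-not showing (weight is at least 50): on (d) the weight is 52, which does reach 50, so (d) meets the standard; on (e) the weight is 98 less the opposing 48 gives net 50, ≥ 50, so (e) meets the standard.
  Stage 2 is satisfied; the onus moves to the lender.
At Stage 3 the lender must meet a prima facie showing (weight is at least 8): on (f) the weight is 63 less the opposing 56 gives net 7, < 8, so (f) does not meet the standard.
  Stage 3 not carried; the lender fails its burden.
The borrower prevails.

borrower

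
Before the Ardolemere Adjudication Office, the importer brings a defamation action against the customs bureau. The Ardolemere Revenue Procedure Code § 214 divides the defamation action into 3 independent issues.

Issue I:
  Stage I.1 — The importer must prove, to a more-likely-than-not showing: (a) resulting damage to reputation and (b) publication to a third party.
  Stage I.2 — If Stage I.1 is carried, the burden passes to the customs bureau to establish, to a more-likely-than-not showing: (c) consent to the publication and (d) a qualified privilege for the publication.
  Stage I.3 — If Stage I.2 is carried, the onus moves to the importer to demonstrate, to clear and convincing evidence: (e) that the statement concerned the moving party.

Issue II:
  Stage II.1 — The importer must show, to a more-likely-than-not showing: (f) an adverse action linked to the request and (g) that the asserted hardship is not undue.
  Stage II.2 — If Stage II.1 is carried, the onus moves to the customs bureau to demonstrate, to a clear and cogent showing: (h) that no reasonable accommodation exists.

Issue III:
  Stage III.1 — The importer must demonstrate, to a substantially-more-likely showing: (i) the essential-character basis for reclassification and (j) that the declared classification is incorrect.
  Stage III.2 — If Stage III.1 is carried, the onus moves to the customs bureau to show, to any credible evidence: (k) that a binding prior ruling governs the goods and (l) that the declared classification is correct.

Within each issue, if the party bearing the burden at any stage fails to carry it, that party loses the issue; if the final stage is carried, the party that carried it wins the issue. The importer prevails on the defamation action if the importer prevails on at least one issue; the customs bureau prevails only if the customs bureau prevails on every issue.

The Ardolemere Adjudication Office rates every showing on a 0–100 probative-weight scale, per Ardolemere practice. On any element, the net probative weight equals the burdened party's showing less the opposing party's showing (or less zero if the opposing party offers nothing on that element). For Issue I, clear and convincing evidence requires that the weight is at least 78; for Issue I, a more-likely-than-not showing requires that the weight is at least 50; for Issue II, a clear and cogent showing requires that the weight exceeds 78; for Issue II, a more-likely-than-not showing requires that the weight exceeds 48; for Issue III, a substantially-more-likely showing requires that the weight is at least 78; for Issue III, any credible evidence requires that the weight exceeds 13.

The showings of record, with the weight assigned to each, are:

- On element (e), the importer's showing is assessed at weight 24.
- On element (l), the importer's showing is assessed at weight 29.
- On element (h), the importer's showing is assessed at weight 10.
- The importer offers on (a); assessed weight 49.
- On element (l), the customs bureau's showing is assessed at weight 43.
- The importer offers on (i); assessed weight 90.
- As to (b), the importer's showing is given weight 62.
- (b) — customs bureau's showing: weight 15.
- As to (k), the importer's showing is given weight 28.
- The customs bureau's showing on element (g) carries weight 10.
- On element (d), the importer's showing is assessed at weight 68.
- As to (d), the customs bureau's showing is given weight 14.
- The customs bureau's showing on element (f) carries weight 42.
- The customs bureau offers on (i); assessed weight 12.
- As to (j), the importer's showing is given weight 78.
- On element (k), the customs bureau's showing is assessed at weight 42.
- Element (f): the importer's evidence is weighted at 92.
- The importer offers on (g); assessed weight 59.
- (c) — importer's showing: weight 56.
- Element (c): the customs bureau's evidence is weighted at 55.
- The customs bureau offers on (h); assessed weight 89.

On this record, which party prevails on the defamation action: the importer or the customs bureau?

customs bureau

— Issue I —
Stage I.1 (importer, a more-likely-than-not showing, weight is at least 50): (a) 49 < 50 — fails; (b) net 62−15=47 < 50 — fails.
  Stage I.1 not carried; the importer fails its burden.
The analysis ends at Stage I.1; the customs bureau prevails on this issue.
— Issue II —
Stage II.1 (importer, a more-likely-than-not showing, weight exceeds 48): (f) net 92−42=50 > 48 — meets; (g) net 59−10=49 > 48 — meets.
  Stage II.1 carried; the burden shifts to the customs bureau.
Stage II.2 (customs bureau, a clear and cogent showing, weight exceeds 78): (h) net 89−10=79 > 78 — meets.
  The customs bureau carries the last stage.
Every stage carried; the customs bureau prevails on this issue.
— Issue III —
At Stage III.1 the importer must meet a substantially-more-likely showing (weight is at least 78): on (i) the weight is 90 less the opposing 12 gives net 78, which does reach 78, so (i) meets the standard; on (j) the weight is 78, which does reach 78, so (j) meets the standard.
  Stage III.1 carried; the burden shifts to the customs bureau.
At Stage III.2 the customs bureau must meet any credible evidence (weight exceeds 13): on (k) the weight is 42 less the opposing 28 gives net 14, which does exceed 13, so (k) meets the standard; on (l) the weight is 43 less the opposing 29 gives net 14, > 13, so (l) meets the standard.
  Stage III.2 carried; the final stage is satisfied.
Every stage carried; the customs bureau prevails on this issue.
Per-issue: Issue I → customs bureau; Issue II → customs bureau; Issue III → customs bureau. The importer must prevail on at least one issue; overall, the customs bureau prevails.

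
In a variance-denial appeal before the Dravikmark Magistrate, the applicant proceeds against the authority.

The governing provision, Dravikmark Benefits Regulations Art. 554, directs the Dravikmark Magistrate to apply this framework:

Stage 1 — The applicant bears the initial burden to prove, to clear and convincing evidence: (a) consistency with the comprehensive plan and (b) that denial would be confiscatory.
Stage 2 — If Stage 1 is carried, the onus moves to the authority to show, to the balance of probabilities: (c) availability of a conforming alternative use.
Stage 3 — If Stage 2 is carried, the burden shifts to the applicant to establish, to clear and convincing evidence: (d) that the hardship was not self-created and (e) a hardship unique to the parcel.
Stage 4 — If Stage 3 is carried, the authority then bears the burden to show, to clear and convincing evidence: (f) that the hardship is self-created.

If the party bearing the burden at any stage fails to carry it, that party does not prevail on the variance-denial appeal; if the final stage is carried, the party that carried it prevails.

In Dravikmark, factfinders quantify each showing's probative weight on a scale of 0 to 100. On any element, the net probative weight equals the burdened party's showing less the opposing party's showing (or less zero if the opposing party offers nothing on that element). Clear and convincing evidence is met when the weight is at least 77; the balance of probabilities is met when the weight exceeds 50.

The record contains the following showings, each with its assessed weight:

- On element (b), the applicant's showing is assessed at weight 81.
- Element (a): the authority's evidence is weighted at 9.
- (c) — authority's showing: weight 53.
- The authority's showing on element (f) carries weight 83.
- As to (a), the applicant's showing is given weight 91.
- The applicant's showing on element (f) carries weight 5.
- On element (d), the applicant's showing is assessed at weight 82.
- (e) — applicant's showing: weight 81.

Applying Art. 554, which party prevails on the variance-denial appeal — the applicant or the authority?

Stage 1 (applicant, clear and convincing evidence, weight is at least 77): (a) net 91−9=82 ≥ 77 — meets; (b) 81 ≥ 77 — meets.
  All elements met. The burden passes to the authority.
Stage 2 (authority, the balance of probabilities, weight exceeds 50): (c) 53 > 50 — meets.
  All elements met. The burden passes to the applicant.
Stage 3 (applicant, clear and convincing evidence, weight is at least 77): (d) 82 ≥ 77 — meets; (e) 81 ≥ 77 — meets.
  The applicant carries Stage 3; the authority now bears the burden.
Stage 4 (authority, clear and convincing evidence, weight is at least 77): (f) net 83−5=78 ≥ 77 — meets.
  The authority carries the last stage.
Every stage carried; the authority prevails.

authority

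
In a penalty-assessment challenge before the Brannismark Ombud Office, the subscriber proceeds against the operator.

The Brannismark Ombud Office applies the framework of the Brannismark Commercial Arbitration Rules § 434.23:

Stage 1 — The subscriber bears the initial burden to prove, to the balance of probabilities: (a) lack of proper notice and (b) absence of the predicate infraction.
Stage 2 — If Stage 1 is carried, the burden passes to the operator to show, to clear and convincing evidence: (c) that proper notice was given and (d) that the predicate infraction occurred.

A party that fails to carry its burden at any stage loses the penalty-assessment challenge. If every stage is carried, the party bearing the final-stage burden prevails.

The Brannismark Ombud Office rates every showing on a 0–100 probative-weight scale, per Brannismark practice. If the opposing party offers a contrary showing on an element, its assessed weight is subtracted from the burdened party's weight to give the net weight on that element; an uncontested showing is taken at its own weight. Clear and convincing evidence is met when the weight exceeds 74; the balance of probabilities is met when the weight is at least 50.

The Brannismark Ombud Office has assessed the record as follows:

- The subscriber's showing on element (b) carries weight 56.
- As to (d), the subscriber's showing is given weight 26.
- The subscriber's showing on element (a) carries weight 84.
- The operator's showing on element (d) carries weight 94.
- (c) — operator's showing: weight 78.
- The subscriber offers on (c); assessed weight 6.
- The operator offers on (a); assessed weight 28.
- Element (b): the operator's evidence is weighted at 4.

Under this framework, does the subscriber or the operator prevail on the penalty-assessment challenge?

subscriber

Stage 1 — burden on subscriber; standard: the balance of probabilities (weight is at least 50).
    (a): 84 − 28 = 56 ≥ 50 [met]
    (b): 56 − 4 = 52 ≥ 50 [met]
  The subscriber carries Stage 1; the operator now bears the burden.
Stage 2 — burden on operator; standard: clear and convincing evidence (weight exceeds 74).
    (c): 78 − 6 = 72 ≤ 74 [not met]
    (d): 94 − 26 = 68 ≤ 74 [not met]
  Not every element is met, so the operator fails to carry Stage 2.
The subscriber prevails.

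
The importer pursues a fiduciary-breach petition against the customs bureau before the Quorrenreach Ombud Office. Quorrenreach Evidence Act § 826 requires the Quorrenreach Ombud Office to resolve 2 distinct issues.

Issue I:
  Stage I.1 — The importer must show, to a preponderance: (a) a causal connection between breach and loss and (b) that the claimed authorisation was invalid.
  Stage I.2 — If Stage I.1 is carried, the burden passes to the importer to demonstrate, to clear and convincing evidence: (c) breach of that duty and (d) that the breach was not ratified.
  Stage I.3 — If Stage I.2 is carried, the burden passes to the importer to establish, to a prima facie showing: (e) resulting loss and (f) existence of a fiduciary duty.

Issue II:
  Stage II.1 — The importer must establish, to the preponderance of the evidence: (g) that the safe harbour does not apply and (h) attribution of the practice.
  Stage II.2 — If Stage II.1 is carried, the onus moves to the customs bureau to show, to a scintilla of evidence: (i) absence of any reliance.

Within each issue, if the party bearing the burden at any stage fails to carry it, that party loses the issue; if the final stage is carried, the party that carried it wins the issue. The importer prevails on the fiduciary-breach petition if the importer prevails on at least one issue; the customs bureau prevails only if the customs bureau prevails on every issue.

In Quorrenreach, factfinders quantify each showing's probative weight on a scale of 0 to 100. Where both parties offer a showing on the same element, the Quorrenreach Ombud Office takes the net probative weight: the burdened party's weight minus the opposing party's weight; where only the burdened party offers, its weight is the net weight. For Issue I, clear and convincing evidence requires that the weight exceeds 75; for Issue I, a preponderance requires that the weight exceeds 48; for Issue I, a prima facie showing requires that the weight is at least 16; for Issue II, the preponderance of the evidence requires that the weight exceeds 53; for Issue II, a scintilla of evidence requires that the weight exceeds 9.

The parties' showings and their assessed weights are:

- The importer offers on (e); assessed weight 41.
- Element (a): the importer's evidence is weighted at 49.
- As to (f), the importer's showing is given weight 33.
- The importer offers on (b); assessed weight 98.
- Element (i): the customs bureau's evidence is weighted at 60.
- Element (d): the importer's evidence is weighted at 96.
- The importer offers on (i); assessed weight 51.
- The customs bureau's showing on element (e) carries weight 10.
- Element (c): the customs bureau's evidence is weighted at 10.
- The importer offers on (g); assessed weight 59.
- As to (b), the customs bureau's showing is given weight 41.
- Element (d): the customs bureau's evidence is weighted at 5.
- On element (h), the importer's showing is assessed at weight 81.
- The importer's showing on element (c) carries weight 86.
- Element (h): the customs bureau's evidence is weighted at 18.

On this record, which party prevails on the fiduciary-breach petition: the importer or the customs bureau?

— Issue I —
At Stage I.1 the importer must meet a preponderance (weight exceeds 48): on (a) the weight is 49, which does exceed 48, so (a) meets the standard; on (b) the weight is 98 less the opposing 41 gives net 57, > 48, so (b) meets the standard.
  All elements met. The importer retains the burden for Stage I.2.
At Stage I.2 the importer must meet clear and convincing evidence (weight exceeds 75): on (c) the weight is 86 less the opposing 10 gives net 76, > 75, so (c) meets the standard; on (d) the weight is 96 less the opposing 5 gives net 91, which does exceed 75, so (d) meets the standard.
  Stage I.2 carried; the burden remains with the importer.
At Stage I.3 the importer must meet a prima facie showing (weight is at least 16): on (e) the weight is 41 less the opposing 10 gives net 31, ≥ 16, so (e) meets the standard; on (f) the weight is 33, ≥ 16, so (f) meets the standard.
  The importer carries the last stage.
Every stage carried; the importer prevails on this issue.
— Issue II —
Stage II.1 — burden on importer; standard: the preponderance of the evidence (weight exceeds 53).
    (g): 59 > 53 [met]
    (h): 81 − 18 = 63 > 53 [met]
  All elements met. The burden passes to the customs bureau.
Stage II.2 — burden on customs bureau; standard: a scintilla of evidence (weight exceeds 9).
    (i): 60 − 51 = 9 ≤ 9 [not met]
  The customs bureau does not carry Stage II.2.
So the importer prevails on this issue.
Per-issue: Issue I → importer; Issue II → importer. The importer must prevail on at least one issue; overall, the importer prevails.

importer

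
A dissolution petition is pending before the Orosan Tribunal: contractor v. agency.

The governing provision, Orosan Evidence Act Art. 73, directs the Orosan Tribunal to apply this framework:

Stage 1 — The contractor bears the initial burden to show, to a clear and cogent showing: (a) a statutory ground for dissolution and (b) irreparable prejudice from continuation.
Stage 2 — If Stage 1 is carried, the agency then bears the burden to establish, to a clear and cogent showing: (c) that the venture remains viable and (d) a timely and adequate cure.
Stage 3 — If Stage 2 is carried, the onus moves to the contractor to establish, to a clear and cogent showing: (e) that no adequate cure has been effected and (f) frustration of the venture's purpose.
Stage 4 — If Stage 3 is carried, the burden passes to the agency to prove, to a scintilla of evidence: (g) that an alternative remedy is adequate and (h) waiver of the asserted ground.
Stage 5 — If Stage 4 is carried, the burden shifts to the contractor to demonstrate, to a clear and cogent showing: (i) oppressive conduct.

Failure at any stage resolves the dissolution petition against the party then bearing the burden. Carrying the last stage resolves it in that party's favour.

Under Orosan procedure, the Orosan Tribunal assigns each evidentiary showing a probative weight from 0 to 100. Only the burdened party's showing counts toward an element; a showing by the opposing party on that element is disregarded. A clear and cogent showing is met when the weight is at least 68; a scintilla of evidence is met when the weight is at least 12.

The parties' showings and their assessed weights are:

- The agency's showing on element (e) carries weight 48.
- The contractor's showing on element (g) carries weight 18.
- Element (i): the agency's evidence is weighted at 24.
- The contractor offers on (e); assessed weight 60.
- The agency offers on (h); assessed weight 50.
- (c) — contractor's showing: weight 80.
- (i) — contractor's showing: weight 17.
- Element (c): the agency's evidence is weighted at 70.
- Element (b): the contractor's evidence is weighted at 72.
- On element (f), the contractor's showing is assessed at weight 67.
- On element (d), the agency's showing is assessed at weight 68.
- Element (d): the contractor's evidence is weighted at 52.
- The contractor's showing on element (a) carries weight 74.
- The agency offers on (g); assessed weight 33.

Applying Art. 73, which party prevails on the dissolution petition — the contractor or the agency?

Stage 1 — burden on contractor; standard: a clear and cogent showing (weight is at least 68).
    (a): 74 ≥ 68 [met]
    (b): 72 ≥ 68 [met]
  Stage 1 carried; the burden shifts to the agency.
Stage 2 — burden on agency; standard: a clear and cogent showing (weight is at least 68).
    (c): 70 (contractor's 80 disregarded) ≥ 68 [met]
    (d): 68 (contractor's 52 disregarded) ≥ 68 [met]
  The agency carries Stage 2; the contractor now bears the burden.
Stage 3 — burden on contractor; standard: a clear and cogent showing (weight is at least 68).
    (e): 60 (agency's 48 disregarded) < 68 [not met]
    (f): 67 < 68 [not met]
  Stage 3 not carried; the contractor fails its burden.
So the agency prevails.

agency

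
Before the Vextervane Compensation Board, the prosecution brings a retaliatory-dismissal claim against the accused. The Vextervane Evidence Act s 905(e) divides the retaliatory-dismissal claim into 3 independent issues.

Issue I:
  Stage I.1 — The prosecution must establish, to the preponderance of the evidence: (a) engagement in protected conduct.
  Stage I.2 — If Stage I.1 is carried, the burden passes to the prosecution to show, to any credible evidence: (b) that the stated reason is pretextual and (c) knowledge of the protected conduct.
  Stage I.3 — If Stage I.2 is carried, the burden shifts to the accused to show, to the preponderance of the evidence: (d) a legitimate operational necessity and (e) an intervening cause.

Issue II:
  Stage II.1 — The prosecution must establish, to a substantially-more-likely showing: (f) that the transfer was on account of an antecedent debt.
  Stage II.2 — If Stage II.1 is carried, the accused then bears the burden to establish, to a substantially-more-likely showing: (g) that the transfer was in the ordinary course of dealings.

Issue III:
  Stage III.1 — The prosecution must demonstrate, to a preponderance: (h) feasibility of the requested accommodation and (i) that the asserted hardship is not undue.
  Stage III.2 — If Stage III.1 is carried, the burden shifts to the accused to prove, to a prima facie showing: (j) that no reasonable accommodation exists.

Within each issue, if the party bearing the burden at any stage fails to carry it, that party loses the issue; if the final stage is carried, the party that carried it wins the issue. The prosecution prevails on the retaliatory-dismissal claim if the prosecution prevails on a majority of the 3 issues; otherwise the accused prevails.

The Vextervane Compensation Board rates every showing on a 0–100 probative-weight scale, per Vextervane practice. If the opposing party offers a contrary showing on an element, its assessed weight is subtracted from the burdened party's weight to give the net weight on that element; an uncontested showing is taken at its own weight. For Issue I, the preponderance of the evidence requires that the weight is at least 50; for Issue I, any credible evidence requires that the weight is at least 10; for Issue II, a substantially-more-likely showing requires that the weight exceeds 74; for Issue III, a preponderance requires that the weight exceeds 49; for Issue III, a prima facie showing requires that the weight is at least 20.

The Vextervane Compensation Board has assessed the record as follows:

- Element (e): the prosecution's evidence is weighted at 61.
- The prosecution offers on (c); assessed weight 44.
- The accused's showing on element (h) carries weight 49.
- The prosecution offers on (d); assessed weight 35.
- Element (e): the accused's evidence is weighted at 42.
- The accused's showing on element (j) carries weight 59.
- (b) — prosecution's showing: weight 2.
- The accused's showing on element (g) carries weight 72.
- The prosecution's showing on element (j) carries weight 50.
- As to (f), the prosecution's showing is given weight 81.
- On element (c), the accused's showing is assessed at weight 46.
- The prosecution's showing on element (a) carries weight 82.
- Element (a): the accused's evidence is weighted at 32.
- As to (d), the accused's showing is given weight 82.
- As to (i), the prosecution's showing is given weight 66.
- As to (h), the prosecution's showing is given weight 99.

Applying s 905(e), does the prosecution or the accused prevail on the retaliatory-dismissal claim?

prosecution

— Issue I —
At Stage I.1 the prosecution must meet the preponderance of the evidence (weight is at least 50): on (a) the weight is 82 less the opposing 32 gives net 50, ≥ 50, so (a) meets the standard.
  All elements met. The prosecution retains the burden for Stage I.2.
At Stage I.2 the prosecution must meet any credible evidence (weight is at least 10): on (b) the weight is 2, which does not reach 10, so (b) does not meet the standard; on (c) the weight is 44 less the opposing 46 gives net -2, which does not reach 10, so (c) does not meet the standard.
  Stage I.2 not carried; the prosecution fails its burden.
So the accused prevails on this issue.
— Issue II —
Stage II.1 — burden on prosecution; standard: a substantially-more-likely showing (weight exceeds 74).
    (f): 81 > 74 [met]
  Stage II.1 is satisfied; the onus moves to the accused.
Stage II.2 — burden on accused; standard: a substantially-more-likely showing (weight exceeds 74).
    (g): 72 ≤ 74 [not met]
  The accused does not carry Stage II.2.
So the prosecution prevails on this issue.
— Issue III —
Stage III.1 (prosecution, a preponderance, weight exceeds 49): (h) net 99−49=50 > 49 — meets; (i) 66 > 49 — meets.
  All elements met. The burden passes to the accused.
Stage III.2 (accused, a prima facie showing, weight is at least 20): (j) net 59−50=9 < 20 — fails.
  Not every element is met, so the accused fails to carry Stage III.2.
The analysis ends at Stage III.2; the prosecution prevails on this issue.
Per-issue: Issue I → accused; Issue II → prosecution; Issue III → prosecution. The prosecution must prevail on a majority of issues; overall, the prosecution prevails.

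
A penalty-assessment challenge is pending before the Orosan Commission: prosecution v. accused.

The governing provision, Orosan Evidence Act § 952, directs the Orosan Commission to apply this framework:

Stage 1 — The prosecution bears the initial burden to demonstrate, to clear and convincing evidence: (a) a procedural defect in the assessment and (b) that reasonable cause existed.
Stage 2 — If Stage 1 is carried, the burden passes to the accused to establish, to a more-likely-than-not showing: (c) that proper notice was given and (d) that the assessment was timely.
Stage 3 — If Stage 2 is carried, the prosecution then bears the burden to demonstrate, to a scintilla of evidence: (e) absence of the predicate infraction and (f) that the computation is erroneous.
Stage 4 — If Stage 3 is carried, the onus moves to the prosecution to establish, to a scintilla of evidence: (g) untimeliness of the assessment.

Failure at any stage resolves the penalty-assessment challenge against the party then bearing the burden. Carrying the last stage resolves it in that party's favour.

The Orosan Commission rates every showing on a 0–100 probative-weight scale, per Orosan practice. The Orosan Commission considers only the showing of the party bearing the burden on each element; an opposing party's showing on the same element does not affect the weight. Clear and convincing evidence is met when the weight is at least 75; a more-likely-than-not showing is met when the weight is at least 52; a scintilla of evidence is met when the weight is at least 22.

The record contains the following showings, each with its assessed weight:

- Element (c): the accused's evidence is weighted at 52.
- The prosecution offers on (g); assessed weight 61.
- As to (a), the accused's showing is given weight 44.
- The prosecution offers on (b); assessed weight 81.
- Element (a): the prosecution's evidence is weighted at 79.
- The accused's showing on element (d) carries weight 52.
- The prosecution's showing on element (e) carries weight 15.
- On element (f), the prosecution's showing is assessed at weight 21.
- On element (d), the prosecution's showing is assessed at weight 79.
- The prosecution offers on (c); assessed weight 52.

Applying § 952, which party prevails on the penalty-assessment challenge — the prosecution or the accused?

Stage 1 — burden on prosecution; standard: clear and convincing evidence (weight is at least 75).
    (a): 79 (accused's 44 disregarded) ≥ 75 [met]
    (b): 81 ≥ 75 [met]
  Stage 1 is satisfied; the onus moves to the accused.
Stage 2 — burden on accused; standard: a more-likely-than-not showing (weight is at least 52).
    (c): 52 (prosecution's 52 disregarded) ≥ 52 [met]
    (d): 52 (prosecution's 79 disregarded) ≥ 52 [met]
  Stage 2 carried; the burden shifts to the prosecution.
Stage 3 — burden on prosecution; standard: a scintilla of evidence (weight is at least 22).
    (e): 15 < 22 [not met]
    (f): 21 < 22 [not met]
  Not every element is met, so the prosecution fails to carry Stage 3.
The analysis ends at Stage 3; the accused prevails.

accused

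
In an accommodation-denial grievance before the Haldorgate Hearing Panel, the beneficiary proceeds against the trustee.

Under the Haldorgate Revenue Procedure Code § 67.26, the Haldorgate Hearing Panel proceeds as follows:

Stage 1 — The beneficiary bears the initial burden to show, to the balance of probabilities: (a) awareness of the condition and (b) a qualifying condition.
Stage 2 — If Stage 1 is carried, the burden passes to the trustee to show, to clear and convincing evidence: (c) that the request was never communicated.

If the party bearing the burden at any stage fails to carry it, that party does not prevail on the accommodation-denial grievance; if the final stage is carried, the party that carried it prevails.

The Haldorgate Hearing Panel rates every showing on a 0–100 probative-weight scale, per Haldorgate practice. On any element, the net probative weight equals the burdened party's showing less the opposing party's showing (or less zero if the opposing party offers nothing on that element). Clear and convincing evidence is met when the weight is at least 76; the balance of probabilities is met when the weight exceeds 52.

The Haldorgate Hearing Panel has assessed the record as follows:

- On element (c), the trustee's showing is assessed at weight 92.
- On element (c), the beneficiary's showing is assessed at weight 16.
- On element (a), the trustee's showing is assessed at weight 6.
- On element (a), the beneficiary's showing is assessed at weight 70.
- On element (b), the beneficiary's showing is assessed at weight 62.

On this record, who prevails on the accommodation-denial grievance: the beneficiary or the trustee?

trustee

Stage 1 (beneficiary, the balance of probabilities, weight exceeds 52): (a) net 70−6=64 > 52 — meets; (b) 62 > 52 — meets.
  All elements met. The burden passes to the trustee.
Stage 2 (trustee, clear and convincing evidence, weight is at least 76): (c) net 92−16=76 ≥ 76 — meets.
  Stage 2 carried; the final stage is satisfied.
All stages carried — the trustee prevails.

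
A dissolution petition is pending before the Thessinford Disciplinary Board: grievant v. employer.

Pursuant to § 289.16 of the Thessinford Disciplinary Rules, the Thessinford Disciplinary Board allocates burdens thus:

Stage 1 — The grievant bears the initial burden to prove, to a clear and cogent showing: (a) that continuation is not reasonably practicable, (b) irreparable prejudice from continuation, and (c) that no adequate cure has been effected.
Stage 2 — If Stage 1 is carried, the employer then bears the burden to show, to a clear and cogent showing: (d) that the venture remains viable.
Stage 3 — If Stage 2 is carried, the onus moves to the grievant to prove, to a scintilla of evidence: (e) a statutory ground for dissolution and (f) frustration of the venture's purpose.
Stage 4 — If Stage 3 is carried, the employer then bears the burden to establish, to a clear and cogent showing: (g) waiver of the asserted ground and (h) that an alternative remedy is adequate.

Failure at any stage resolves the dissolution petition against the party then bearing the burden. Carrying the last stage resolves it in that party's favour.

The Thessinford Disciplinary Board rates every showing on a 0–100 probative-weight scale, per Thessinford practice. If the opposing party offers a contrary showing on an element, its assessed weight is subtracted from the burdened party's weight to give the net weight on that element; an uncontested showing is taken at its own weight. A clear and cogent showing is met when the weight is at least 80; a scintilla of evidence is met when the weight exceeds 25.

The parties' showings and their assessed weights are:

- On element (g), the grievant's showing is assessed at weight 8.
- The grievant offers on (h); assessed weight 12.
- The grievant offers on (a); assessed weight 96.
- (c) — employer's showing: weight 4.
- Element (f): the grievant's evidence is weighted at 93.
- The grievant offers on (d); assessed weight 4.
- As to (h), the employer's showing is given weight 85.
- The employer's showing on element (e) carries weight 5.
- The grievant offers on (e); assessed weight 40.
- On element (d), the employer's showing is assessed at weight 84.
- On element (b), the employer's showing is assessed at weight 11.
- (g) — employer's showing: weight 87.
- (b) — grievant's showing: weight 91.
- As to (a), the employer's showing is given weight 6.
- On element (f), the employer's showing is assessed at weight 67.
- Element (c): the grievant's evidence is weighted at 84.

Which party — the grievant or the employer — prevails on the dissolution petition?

grievant

Stage 1 (grievant, a clear and cogent showing, weight is at least 80): (a) net 96−6=90 ≥ 80 — meets; (b) net 91−11=80 ≥ 80 — meets; (c) net 84−4=80 ≥ 80 — meets.
  All elements met. The burden passes to the employer.
Stage 2 (employer, a clear and cogent showing, weight is at least 80): (d) net 84−4=80 ≥ 80 — meets.
  Stage 2 is satisfied; the onus moves to the grievant.
Stage 3 (grievant, a scintilla of evidence, weight exceeds 25): (e) net 40−5=35 > 25 — meets; (f) net 93−67=26 > 25 — meets.
  Stage 3 is satisfied; the onus moves to the employer.
Stage 4 (employer, a clear and cogent showing, weight is at least 80): (g) net 87−8=79 < 80 — fails; (h) net 85−12=73 < 80 — fails.
  The employer does not carry Stage 4.
The analysis ends at Stage 4; the grievant prevails.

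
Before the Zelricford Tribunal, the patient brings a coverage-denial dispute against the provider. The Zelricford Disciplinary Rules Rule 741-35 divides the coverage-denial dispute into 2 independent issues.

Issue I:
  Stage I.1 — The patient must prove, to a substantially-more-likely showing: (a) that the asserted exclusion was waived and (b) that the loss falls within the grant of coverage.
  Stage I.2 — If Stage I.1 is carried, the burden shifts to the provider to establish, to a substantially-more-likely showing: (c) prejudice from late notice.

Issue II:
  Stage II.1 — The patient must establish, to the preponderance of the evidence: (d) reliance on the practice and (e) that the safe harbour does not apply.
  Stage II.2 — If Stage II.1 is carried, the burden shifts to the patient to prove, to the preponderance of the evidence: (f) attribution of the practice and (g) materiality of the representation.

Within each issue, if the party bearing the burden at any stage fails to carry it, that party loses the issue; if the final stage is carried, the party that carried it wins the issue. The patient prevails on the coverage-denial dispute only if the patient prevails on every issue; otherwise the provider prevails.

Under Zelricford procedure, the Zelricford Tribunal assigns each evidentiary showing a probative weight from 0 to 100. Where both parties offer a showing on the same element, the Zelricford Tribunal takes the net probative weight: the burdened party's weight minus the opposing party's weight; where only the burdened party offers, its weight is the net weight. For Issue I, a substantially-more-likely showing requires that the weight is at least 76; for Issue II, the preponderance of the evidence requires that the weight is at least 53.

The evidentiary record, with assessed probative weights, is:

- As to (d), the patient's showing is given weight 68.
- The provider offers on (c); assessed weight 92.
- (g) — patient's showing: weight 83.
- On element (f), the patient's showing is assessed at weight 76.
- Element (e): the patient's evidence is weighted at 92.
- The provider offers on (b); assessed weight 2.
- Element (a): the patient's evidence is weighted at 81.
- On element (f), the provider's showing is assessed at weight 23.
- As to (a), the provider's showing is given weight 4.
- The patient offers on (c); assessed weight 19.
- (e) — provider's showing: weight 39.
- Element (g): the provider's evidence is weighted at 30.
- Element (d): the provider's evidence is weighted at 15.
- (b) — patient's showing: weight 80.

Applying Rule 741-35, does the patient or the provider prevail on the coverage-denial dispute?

— Issue I —
Stage I.1 — burden on patient; standard: a substantially-more-likely showing (weight is at least 76).
    (a): 81 − 4 = 77 ≥ 76 [met]
    (b): 80 − 2 = 78 ≥ 76 [met]
  All elements met. The burden passes to the provider.
Stage I.2 — burden on provider; standard: a substantially-more-likely showing (weight is at least 76).
    (c): 92 − 19 = 73 < 76 [not met]
  Stage I.2 not carried; the provider fails its burden.
The analysis ends at Stage I.2; the patient prevails on this issue.
— Issue II —
Stage II.1 (patient, the preponderance of the evidence, weight is at least 53): (d) net 68−15=53 ≥ 53 — meets; (e) net 92−39=53 ≥ 53 — meets.
  Stage II.1 is satisfied; the patient continues to bear the burden.
Stage II.2 (patient, the preponderance of the evidence, weight is at least 53): (f) net 76−23=53 ≥ 53 — meets; (g) net 83−30=53 ≥ 53 — meets.
  All elements met at the final stage.
With every stage satisfied, the patient prevails on this issue.
Per-issue: Issue I → patient; Issue II → patient. The patient must prevail on every issue; overall, the patient prevails.

patient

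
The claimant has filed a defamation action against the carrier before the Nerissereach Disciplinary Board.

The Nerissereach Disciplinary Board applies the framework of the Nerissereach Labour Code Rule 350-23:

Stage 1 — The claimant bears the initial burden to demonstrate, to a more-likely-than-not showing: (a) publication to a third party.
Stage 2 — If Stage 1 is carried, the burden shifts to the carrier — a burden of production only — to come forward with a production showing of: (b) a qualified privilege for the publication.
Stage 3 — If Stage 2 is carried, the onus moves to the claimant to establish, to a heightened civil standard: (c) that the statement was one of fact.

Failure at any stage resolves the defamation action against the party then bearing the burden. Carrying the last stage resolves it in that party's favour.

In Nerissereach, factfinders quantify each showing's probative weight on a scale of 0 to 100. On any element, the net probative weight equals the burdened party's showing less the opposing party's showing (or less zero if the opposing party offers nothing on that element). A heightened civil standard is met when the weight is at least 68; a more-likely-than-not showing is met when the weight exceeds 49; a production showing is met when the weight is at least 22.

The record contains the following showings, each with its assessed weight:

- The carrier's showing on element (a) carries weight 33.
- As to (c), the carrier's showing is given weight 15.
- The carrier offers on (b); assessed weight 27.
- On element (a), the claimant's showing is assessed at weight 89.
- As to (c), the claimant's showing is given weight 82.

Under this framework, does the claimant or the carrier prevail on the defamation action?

carrier

Stage 1 (claimant, a more-likely-than-not showing, weight exceeds 49): (a) net 89−33=56 > 49 — meets.
  Stage 1 carried; the burden shifts to the carrier.
Stage 2 (carrier, a production showing, weight is at least 22): (b) 27 ≥ 22 — meets.
  Stage 2 is satisfied; the onus moves to the claimant.
Stage 3 (claimant, a heightened civil standard, weight is at least 68): (c) net 82−15=67 < 68 — fails.
  Not every element is met, so the claimant fails to carry Stage 3.
The analysis ends at Stage 3; the carrier prevails.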